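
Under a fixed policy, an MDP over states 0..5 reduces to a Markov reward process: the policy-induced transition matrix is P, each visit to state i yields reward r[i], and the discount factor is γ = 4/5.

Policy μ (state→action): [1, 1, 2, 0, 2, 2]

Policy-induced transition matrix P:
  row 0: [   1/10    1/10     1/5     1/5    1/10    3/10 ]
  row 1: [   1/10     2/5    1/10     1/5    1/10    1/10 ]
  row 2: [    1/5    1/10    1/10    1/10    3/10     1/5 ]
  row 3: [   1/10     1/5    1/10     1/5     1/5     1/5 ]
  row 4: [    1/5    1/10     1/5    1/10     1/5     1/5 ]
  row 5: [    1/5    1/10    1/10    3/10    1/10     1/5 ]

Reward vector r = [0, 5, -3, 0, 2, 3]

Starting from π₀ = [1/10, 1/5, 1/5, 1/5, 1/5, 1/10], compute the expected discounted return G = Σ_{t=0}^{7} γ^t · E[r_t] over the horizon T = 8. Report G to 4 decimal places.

t=0: π = [0.1000, 0.2000, 0.2000, 0.2000, 0.2000, 0.1000], E[r] = 1.1000, γ^t·E[r] = 1.100000, running G = 1.100000
t=1: π = [0.1500, 0.1800, 0.1300, 0.1700, 0.1800, 0.1900], E[r] = 1.4400, γ^t·E[r] = 1.152000, running G = 2.252000
t=2: π = [0.1500, 0.1710, 0.1330, 0.1880, 0.1610, 0.1970], E[r] = 1.3690, γ^t·E[r] = 0.876160, running G = 3.128160
t=3: π = [0.1491, 0.1701, 0.1311, 0.1903, 0.1615, 0.1979], E[r] = 1.3739, γ^t·E[r] = 0.703437, running G = 3.831597
t=4: π = [0.1491, 0.1701, 0.1311, 0.1905, 0.1614, 0.1979], E[r] = 1.3736, γ^t·E[r] = 0.562635, running G = 4.394232
t=5: π = [0.1490, 0.1701, 0.1310, 0.1905, 0.1614, 0.1979], E[r] = 1.3737, γ^t·E[r] = 0.450143, running G = 4.844374
t=6: π = [0.1490, 0.1701, 0.1310, 0.1905, 0.1614, 0.1979], E[r] = 1.3737, γ^t·E[r] = 0.360119, running G = 5.204493
t=7: π = [0.1490, 0.1701, 0.1310, 0.1905, 0.1614, 0.1979], E[r] = 1.3737, γ^t·E[r] = 0.288096, running G = 5.492589

G = 5.4926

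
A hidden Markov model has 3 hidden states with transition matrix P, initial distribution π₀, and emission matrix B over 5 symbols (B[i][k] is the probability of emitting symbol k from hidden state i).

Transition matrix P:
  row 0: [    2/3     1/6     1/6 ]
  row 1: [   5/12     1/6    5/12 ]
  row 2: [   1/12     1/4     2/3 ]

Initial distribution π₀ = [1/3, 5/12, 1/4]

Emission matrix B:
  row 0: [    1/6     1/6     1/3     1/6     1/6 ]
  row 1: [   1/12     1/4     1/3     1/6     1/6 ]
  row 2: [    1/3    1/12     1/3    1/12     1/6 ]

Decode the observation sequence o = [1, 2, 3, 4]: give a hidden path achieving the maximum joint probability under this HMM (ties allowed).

t=0: δ = [5.556e-02, 1.042e-01, 2.083e-02]  (obs o_0=1)
t=1: δ = [1.447e-02, 5.787e-03, 1.447e-02]  ψ = [1, 1, 1]  (obs o_1=2)
t=2: δ = [1.608e-03, 6.028e-04, 8.038e-04]  ψ = [0, 2, 2]  (obs o_2=3)
t=3: δ = [1.786e-04, 4.465e-05, 8.931e-05]  ψ = [0, 0, 2]  (obs o_3=4)
backtrack: best end state = 0; path = [1, 0, 0, 0]

path = [1, 0, 0, 0]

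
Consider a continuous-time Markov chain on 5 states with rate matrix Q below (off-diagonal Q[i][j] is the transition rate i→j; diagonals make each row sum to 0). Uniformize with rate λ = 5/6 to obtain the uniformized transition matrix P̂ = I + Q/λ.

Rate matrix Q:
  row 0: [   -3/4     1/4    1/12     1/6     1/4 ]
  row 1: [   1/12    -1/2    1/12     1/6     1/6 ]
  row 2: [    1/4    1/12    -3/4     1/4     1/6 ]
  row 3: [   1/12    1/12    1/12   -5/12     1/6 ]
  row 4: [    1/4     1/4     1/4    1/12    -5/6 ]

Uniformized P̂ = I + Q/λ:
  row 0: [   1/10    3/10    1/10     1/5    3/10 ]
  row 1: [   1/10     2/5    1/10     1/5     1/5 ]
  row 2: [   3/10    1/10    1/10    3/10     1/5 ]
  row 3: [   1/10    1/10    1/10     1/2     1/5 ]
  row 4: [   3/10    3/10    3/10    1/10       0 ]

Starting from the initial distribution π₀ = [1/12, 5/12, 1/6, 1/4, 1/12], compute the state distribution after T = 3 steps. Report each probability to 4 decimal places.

π = [0.1630, 0.2414, 0.1353, 0.2794, 0.1808]

t=0: π = [0.0833, 0.4167, 0.1667, 0.2500, 0.0833]
t=1: π = [0.1500, 0.2583, 0.1167, 0.2833, 0.1917]
t=2: π = [0.1617, 0.2458, 0.1383, 0.2775, 0.1767]
t=3: π = [0.1630, 0.2414, 0.1353, 0.2794, 0.1808]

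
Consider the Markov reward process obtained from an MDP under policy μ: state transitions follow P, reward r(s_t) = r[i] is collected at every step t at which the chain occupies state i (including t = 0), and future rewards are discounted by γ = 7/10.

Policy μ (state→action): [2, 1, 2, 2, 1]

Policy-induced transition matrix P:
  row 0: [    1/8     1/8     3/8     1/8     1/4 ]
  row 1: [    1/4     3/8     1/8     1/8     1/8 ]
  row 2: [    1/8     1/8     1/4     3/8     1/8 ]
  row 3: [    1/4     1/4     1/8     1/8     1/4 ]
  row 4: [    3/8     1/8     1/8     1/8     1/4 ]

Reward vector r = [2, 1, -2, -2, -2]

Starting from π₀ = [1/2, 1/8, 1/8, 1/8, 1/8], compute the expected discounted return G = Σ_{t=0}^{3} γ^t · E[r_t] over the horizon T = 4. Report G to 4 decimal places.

t=0: π = [0.5000, 0.1250, 0.1250, 0.1250, 0.1250], E[r] = 0.3750, γ^t·E[r] = 0.375000, running G = 0.375000
t=1: π = [0.1875, 0.1719, 0.2656, 0.1563, 0.2188], E[r] = -0.7344, γ^t·E[r] = -0.514063, running G = -0.139063
t=2: π = [0.2207, 0.1875, 0.2051, 0.1914, 0.1953], E[r] = -0.5547, γ^t·E[r] = -0.271797, running G = -0.410859
t=3: π = [0.2212, 0.1958, 0.2058, 0.1763, 0.2009], E[r] = -0.5278, γ^t·E[r] = -0.181046, running G = -0.591906

G = -0.5919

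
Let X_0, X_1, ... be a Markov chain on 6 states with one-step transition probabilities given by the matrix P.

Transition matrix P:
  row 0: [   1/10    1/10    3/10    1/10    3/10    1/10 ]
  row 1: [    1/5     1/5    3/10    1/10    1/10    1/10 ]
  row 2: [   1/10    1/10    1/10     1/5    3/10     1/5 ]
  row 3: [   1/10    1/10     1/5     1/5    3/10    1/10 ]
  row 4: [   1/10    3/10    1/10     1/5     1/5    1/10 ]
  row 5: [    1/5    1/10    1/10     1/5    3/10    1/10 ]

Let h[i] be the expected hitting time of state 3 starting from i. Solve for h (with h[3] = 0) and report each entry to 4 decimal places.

h = [6.4458, 6.5483, 5.8646, 0.0000, 5.9841, 5.9174]

First-step conditioning: h[3] = 0; for i ≠ 3, h[i] = 1 + Σ_k P[i][k]·h[k].
  h[0] = 1 + 1/10·h[0] + 1/10·h[1] + 3/10·h[2] + 3/10·h[4] + 1/10·h[5]
  h[1] = 1 + 1/5·h[0] + 1/5·h[1] + 3/10·h[2] + 1/10·h[4] + 1/10·h[5]
  h[2] = 1 + 1/10·h[0] + 1/10·h[1] + 1/10·h[2] + 3/10·h[4] + 1/5·h[5]
  h[4] = 1 + 1/10·h[0] + 3/10·h[1] + 1/10·h[2] + 1/5·h[4] + 1/10·h[5]
  h[5] = 1 + 1/5·h[0] + 1/10·h[1] + 1/10·h[2] + 3/10·h[4] + 1/10·h[5]
Solving the 5×5 linear system over states ≠ 3 gives exactly h = [25132/3899, 25532/3899, 22866/3899, 0, 23332/3899, 3296/557] (h[3] = 0 is the target).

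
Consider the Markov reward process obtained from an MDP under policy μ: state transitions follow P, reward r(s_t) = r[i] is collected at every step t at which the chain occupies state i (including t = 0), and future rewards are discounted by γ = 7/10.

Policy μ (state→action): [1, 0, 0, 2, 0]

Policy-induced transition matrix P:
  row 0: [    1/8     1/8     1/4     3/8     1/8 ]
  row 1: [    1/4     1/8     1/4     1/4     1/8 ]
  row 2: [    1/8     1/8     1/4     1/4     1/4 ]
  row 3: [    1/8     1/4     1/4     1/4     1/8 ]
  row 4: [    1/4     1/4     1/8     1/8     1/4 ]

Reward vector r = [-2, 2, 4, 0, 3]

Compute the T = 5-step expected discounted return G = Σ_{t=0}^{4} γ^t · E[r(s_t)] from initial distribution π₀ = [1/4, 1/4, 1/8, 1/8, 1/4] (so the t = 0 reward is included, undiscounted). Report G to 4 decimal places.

t=0: π = [0.2500, 0.2500, 0.1250, 0.1250, 0.2500], E[r] = 1.2500, γ^t·E[r] = 1.250000, running G = 1.250000
t=1: π = [0.1875, 0.1719, 0.2188, 0.2500, 0.1719], E[r] = 1.3594, γ^t·E[r] = 0.951563, running G = 2.201563
t=2: π = [0.1680, 0.1777, 0.2285, 0.2520, 0.1738], E[r] = 1.4551, γ^t·E[r] = 0.712988, running G = 2.914551
t=3: π = [0.1689, 0.1782, 0.2283, 0.2493, 0.1753], E[r] = 1.4575, γ^t·E[r] = 0.499929, running G = 3.414480
t=4: π = [0.1692, 0.1781, 0.2281, 0.2492, 0.1754], E[r] = 1.4565, γ^t·E[r] = 0.349694, running G = 3.764174

G = 3.7642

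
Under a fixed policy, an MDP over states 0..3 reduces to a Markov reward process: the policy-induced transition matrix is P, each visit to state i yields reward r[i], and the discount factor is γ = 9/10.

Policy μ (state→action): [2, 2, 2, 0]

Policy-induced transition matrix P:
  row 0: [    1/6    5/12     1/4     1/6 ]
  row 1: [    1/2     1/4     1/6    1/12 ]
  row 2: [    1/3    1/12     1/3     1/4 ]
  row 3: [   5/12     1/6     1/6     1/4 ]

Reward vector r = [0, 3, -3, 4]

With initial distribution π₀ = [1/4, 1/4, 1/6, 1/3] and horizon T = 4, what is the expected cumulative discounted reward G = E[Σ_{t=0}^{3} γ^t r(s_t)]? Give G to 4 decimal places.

t=0: π = [0.2500, 0.2500, 0.1667, 0.3333], E[r] = 1.5833, γ^t·E[r] = 1.583333, running G = 1.583333
t=1: π = [0.3611, 0.2361, 0.2153, 0.1875], E[r] = 0.8125, γ^t·E[r] = 0.731250, running G = 2.314583
t=2: π = [0.3281, 0.2587, 0.2326, 0.1806], E[r] = 0.8003, γ^t·E[r] = 0.648281, running G = 2.962865
t=3: π = [0.3368, 0.2509, 0.2328, 0.1795], E[r] = 0.7724, γ^t·E[r] = 0.563098, running G = 3.525962

G = 3.5260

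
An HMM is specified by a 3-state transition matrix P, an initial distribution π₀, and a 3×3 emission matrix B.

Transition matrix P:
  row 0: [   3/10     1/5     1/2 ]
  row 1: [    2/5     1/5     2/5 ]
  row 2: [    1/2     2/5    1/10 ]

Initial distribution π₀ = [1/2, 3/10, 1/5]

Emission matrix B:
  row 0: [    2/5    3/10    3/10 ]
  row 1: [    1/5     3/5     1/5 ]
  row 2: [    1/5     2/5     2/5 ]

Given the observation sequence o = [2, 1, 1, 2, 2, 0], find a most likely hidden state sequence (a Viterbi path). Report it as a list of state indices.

t=0: δ = [1.500e-01, 6.000e-02, 8.000e-02]  (obs o_0=2)
t=1: δ = [1.350e-02, 1.920e-02, 3.000e-02]  ψ = [0, 2, 0]  (obs o_1=1)
t=2: δ = [4.500e-03, 7.200e-03, 3.072e-03]  ψ = [2, 2, 1]  (obs o_2=1)
t=3: δ = [8.640e-04, 2.880e-04, 1.152e-03]  ψ = [1, 1, 1]  (obs o_3=2)
t=4: δ = [1.728e-04, 9.216e-05, 1.728e-04]  ψ = [2, 2, 0]  (obs o_4=2)
t=5: δ = [3.456e-05, 1.382e-05, 1.728e-05]  ψ = [2, 2, 0]  (obs o_5=0)
backtrack: best end state = 0; path = [0, 2, 1, 0, 2, 0]

path = [0, 2, 1, 0, 2, 0]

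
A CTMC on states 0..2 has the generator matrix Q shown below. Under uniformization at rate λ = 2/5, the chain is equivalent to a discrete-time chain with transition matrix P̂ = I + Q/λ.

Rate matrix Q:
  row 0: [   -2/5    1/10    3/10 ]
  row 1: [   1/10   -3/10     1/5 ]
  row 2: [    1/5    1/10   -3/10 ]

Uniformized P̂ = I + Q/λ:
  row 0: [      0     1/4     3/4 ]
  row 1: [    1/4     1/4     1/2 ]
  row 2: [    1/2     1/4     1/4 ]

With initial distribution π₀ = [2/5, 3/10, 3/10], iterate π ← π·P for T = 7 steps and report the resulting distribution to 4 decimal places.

π = [0.2906, 0.2500, 0.4594]

t=0: π = [0.4000, 0.3000, 0.3000]
t=1: π = [0.2250, 0.2500, 0.5250]
t=2: π = [0.3250, 0.2500, 0.4250]
t=3: π = [0.2750, 0.2500, 0.4750]
t=4: π = [0.3000, 0.2500, 0.4500]
t=5: π = [0.2875, 0.2500, 0.4625]
t=6: π = [0.2938, 0.2500, 0.4563]
t=7: π = [0.2906, 0.2500, 0.4594]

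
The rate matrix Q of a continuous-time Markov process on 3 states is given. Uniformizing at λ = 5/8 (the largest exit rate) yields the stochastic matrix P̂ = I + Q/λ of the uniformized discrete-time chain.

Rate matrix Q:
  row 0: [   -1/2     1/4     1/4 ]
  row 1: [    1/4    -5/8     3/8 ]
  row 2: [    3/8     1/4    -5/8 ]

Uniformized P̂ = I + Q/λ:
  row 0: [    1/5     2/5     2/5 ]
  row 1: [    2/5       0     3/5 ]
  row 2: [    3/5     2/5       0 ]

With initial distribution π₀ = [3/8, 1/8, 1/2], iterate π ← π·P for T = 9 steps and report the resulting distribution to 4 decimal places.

t=0: π = [0.3750, 0.1250, 0.5000]
t=1: π = [0.4250, 0.3500, 0.2250]
t=2: π = [0.3600, 0.2600, 0.3800]
t=3: π = [0.4040, 0.2960, 0.3000]
t=4: π = [0.3792, 0.2816, 0.3392]
t=5: π = [0.3920, 0.2874, 0.3206]
t=6: π = [0.3857, 0.2851, 0.3292]
t=7: π = [0.3887, 0.2860, 0.3253]
t=8: π = [0.3873, 0.2856, 0.3271]
t=9: π = [0.3879, 0.2858, 0.3263]

π = [0.3879, 0.2858, 0.3263]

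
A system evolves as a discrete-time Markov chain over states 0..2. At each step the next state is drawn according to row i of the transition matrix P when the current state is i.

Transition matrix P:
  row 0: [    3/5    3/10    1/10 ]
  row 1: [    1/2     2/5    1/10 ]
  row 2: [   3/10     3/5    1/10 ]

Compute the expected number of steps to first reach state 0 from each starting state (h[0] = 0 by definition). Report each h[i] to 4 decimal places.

h = [0.0000, 2.0833, 2.5000]

First-step conditioning: h[0] = 0; for i ≠ 0, h[i] = 1 + Σ_k P[i][k]·h[k].
  h[1] = 1 + 2/5·h[1] + 1/10·h[2]
  h[2] = 1 + 3/5·h[1] + 1/10·h[2]
Solving the 2×2 linear system over states ≠ 0 gives exactly h = [0, 25/12, 5/2] (h[0] = 0 is the target).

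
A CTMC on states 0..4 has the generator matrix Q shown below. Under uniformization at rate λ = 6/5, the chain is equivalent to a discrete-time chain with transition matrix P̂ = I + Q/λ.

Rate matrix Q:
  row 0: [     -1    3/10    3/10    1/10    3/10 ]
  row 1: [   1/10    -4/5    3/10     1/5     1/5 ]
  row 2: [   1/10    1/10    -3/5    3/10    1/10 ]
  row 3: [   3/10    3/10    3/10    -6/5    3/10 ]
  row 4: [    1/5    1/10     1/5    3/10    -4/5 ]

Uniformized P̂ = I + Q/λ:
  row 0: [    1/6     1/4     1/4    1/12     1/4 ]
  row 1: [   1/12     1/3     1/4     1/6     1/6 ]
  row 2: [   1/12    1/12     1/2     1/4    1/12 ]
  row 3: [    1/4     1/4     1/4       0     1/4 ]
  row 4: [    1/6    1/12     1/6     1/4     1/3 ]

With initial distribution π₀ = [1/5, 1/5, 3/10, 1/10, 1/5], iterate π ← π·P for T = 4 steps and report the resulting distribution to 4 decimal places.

π = [0.1399, 0.1799, 0.3111, 0.1694, 0.1998]

t=0: π = [0.2000, 0.2000, 0.3000, 0.1000, 0.2000]
t=1: π = [0.1333, 0.1833, 0.3083, 0.1750, 0.2000]
t=2: π = [0.1403, 0.1806, 0.3104, 0.1688, 0.2000]
t=3: π = [0.1398, 0.1800, 0.3109, 0.1694, 0.1999]
t=4: π = [0.1399, 0.1799, 0.3111, 0.1694, 0.1998]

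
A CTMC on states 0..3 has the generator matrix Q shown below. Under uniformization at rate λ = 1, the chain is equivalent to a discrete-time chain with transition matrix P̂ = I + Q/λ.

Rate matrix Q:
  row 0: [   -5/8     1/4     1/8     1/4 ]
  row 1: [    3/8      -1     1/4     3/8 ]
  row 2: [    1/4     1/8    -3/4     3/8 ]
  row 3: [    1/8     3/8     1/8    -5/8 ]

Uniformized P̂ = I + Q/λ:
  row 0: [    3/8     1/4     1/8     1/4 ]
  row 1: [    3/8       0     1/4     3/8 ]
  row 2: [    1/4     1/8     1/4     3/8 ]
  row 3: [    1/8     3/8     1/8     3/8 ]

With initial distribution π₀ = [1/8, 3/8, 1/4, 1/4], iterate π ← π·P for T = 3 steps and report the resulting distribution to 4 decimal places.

t=0: π = [0.1250, 0.3750, 0.2500, 0.2500]
t=1: π = [0.2813, 0.1563, 0.2031, 0.3594]
t=2: π = [0.2598, 0.2305, 0.1699, 0.3398]
t=3: π = [0.2688, 0.2136, 0.1750, 0.3425]

π = [0.2688, 0.2136, 0.1750, 0.3425]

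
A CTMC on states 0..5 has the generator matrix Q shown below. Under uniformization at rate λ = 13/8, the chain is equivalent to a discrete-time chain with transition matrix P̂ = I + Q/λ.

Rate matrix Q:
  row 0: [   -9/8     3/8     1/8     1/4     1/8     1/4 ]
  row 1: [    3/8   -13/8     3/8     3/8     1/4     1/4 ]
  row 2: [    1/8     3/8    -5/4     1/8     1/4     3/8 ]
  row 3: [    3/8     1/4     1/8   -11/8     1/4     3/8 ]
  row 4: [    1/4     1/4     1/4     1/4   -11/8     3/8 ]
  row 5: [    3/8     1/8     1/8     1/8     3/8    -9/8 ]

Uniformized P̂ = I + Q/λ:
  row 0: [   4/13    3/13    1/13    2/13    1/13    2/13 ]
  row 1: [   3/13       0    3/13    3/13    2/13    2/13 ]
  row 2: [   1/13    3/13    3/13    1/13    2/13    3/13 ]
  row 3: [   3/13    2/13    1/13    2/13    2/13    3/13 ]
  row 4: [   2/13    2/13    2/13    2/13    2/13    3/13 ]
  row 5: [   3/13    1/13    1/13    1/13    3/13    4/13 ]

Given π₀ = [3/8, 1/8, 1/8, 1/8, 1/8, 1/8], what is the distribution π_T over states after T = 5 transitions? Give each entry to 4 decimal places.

t=0: π = [0.3750, 0.1250, 0.1250, 0.1250, 0.1250, 0.1250]
t=1: π = [0.2308, 0.1635, 0.1250, 0.1442, 0.1346, 0.2019]
t=2: π = [0.2189, 0.1405, 0.1317, 0.1413, 0.1516, 0.2160]
t=3: π = [0.2157, 0.1426, 0.1305, 0.1379, 0.1536, 0.2197]
t=4: π = [0.2155, 0.1416, 0.1307, 0.1379, 0.1542, 0.2201]
t=5: π = [0.2154, 0.1418, 0.1307, 0.1378, 0.1542, 0.2202]

π = [0.2154, 0.1418, 0.1307, 0.1378, 0.1542, 0.2202]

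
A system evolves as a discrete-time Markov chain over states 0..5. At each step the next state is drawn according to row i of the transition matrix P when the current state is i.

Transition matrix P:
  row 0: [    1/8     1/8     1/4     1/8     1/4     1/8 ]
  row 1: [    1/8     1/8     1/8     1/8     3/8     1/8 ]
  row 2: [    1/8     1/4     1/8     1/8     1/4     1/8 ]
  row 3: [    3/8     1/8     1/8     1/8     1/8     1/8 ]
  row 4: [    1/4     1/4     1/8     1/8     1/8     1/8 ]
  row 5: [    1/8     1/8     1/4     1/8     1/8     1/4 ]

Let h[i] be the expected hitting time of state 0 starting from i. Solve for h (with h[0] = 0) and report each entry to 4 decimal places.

First-step conditioning: h[0] = 0; for i ≠ 0, h[i] = 1 + Σ_k P[i][k]·h[k].
  h[1] = 1 + 1/8·h[1] + 1/8·h[2] + 1/8·h[3] + 3/8·h[4] + 1/8·h[5]
  h[2] = 1 + 1/4·h[1] + 1/8·h[2] + 1/8·h[3] + 1/4·h[4] + 1/8·h[5]
  h[3] = 1 + 1/8·h[1] + 1/8·h[2] + 1/8·h[3] + 1/8·h[4] + 1/8·h[5]
  h[4] = 1 + 1/4·h[1] + 1/8·h[2] + 1/8·h[3] + 1/8·h[4] + 1/8·h[5]
  h[5] = 1 + 1/8·h[1] + 1/4·h[2] + 1/8·h[3] + 1/8·h[4] + 1/4·h[5]
Solving the 5×5 linear system over states ≠ 0 gives exactly h = [0, 448/83, 2268/415, 1736/415, 2016/415, 2308/415] (h[0] = 0 is the target).

h = [0.0000, 5.3976, 5.4651, 4.1831, 4.8578, 5.5614]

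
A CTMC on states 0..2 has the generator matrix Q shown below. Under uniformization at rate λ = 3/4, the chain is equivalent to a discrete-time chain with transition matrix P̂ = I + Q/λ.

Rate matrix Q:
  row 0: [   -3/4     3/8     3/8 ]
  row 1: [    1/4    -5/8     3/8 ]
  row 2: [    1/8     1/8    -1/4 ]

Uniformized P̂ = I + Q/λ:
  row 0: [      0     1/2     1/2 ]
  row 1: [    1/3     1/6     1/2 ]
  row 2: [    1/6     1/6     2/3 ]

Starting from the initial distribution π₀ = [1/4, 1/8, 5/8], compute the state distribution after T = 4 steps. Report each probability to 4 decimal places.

t=0: π = [0.2500, 0.1250, 0.6250]
t=1: π = [0.1458, 0.2500, 0.6042]
t=2: π = [0.1840, 0.2153, 0.6007]
t=3: π = [0.1719, 0.2280, 0.6001]
t=4: π = [0.1760, 0.2240, 0.6000]

π = [0.1760, 0.2240, 0.6000]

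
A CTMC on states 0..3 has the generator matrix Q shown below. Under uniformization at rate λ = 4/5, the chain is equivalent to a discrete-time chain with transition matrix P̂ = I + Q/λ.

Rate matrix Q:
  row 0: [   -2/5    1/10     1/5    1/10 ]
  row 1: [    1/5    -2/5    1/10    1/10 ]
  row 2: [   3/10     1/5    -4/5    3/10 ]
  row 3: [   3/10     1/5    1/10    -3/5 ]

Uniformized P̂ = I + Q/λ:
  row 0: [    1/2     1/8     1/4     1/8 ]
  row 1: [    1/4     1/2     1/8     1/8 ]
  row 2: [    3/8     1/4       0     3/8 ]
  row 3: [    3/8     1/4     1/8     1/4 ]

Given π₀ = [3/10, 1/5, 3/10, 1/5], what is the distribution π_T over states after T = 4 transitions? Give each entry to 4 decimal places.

π = [0.3903, 0.2682, 0.1545, 0.1870]

t=0: π = [0.3000, 0.2000, 0.3000, 0.2000]
t=1: π = [0.3875, 0.2625, 0.1250, 0.2250]
t=2: π = [0.3906, 0.2672, 0.1578, 0.1844]
t=3: π = [0.3904, 0.2680, 0.1541, 0.1875]
t=4: π = [0.3903, 0.2682, 0.1545, 0.1870]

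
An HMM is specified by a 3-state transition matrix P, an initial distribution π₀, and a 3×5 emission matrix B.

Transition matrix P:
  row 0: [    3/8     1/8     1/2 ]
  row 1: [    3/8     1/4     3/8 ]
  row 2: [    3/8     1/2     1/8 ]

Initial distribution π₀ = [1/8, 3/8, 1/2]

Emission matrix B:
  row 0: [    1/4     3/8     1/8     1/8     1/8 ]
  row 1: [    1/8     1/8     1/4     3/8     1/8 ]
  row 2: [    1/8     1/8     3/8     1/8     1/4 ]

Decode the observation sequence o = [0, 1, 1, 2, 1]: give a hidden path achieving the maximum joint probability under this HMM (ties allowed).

path = [2, 0, 0, 2, 0]

t=0: δ = [3.125e-02, 4.688e-02, 6.250e-02]  (obs o_0=0)
t=1: δ = [8.789e-03, 3.906e-03, 2.197e-03]  ψ = [2, 2, 1]  (obs o_1=1)
t=2: δ = [1.236e-03, 1.373e-04, 5.493e-04]  ψ = [0, 0, 0]  (obs o_2=1)
t=3: δ = [5.794e-05, 6.866e-05, 2.317e-04]  ψ = [0, 2, 0]  (obs o_3=2)
t=4: δ = [3.259e-05, 1.448e-05, 3.621e-06]  ψ = [2, 2, 0]  (obs o_4=1)
backtrack: best end state = 0; path = [2, 0, 0, 2, 0]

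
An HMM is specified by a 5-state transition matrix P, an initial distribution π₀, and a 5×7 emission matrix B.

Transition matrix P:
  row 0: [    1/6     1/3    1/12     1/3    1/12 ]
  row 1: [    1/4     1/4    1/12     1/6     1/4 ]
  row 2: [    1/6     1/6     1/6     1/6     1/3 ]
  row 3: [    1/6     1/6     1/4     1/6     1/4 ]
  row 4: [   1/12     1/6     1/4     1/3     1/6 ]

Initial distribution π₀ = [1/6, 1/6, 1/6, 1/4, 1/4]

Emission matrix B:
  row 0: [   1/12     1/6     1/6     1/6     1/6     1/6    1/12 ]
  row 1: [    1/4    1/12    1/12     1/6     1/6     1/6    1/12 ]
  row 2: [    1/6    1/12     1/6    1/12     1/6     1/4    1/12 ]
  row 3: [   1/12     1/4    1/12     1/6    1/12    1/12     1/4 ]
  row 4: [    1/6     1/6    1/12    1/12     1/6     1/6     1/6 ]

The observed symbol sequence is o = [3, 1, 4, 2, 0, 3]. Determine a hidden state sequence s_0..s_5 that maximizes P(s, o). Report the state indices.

t=0: δ = [2.778e-02, 2.778e-02, 1.389e-02, 4.167e-02, 2.083e-02]  (obs o_0=3)
t=1: δ = [1.157e-03, 7.716e-04, 8.681e-04, 2.315e-03, 1.736e-03]  ψ = [1, 0, 3, 0, 3]  (obs o_1=1)
t=2: δ = [6.430e-05, 6.430e-05, 9.645e-05, 4.823e-05, 9.645e-05]  ψ = [3, 0, 3, 4, 3]  (obs o_2=4)
t=3: δ = [2.679e-06, 1.786e-06, 4.019e-06, 2.679e-06, 2.679e-06]  ψ = [1, 0, 4, 4, 2]  (obs o_3=2)
t=4: δ = [5.582e-08, 2.233e-07, 1.116e-07, 7.442e-08, 2.233e-07]  ψ = [2, 0, 2, 0, 2]  (obs o_4=0)
t=5: δ = [9.303e-09, 9.303e-09, 4.651e-09, 1.240e-08, 4.651e-09]  ψ = [1, 1, 4, 4, 1]  (obs o_5=3)
backtrack: best end state = 3; path = [0, 3, 4, 2, 4, 3]

path = [0, 3, 4, 2, 4, 3]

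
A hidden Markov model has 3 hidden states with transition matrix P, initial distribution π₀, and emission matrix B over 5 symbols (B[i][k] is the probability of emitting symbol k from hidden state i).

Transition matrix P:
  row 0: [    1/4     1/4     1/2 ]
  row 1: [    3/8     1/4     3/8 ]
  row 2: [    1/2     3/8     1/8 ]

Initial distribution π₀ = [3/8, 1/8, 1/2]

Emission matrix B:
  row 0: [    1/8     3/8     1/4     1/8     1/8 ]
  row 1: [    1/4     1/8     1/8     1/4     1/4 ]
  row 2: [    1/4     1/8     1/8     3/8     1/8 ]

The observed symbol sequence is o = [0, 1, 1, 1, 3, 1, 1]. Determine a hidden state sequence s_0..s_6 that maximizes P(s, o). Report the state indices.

t=0: δ = [4.688e-02, 3.125e-02, 1.250e-01]  (obs o_0=0)
t=1: δ = [2.344e-02, 5.859e-03, 2.930e-03]  ψ = [2, 2, 0]  (obs o_1=1)
t=2: δ = [2.197e-03, 7.324e-04, 1.465e-03]  ψ = [0, 0, 0]  (obs o_2=1)
t=3: δ = [2.747e-04, 6.866e-05, 1.373e-04]  ψ = [2, 0, 0]  (obs o_3=1)
t=4: δ = [8.583e-06, 1.717e-05, 5.150e-05]  ψ = [0, 0, 0]  (obs o_4=3)
t=5: δ = [9.656e-06, 2.414e-06, 8.047e-07]  ψ = [2, 2, 1]  (obs o_5=1)
t=6: δ = [9.052e-07, 3.017e-07, 6.035e-07]  ψ = [0, 0, 0]  (obs o_6=1)
backtrack: best end state = 0; path = [2, 0, 2, 0, 2, 0, 0]

path = [2, 0, 2, 0, 2, 0, 0]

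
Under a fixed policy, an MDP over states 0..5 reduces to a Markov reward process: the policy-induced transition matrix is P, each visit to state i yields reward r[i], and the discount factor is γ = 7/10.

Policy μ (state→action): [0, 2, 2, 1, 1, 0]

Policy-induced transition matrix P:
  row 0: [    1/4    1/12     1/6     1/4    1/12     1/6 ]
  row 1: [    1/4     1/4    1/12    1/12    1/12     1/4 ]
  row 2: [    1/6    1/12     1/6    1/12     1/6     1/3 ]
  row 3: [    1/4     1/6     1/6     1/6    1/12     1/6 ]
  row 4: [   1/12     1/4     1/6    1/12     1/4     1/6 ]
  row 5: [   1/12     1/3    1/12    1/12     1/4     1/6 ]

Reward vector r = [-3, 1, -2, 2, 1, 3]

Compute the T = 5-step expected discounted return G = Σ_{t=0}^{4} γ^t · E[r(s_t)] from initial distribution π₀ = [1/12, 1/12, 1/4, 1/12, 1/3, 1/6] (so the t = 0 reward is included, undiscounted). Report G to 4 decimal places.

G = 1.1641

t=0: π = [0.0833, 0.0833, 0.2500, 0.0833, 0.3333, 0.1667], E[r] = 0.3333, γ^t·E[r] = 0.333333, running G = 0.333333
t=1: π = [0.1458, 0.2014, 0.1458, 0.1042, 0.1875, 0.2153], E[r] = 0.5139, γ^t·E[r] = 0.359722, running G = 0.693056
t=2: π = [0.1707, 0.2106, 0.1319, 0.1163, 0.1626, 0.2078], E[r] = 0.4531, γ^t·E[r] = 0.222031, running G = 0.915087
t=3: π = [0.1773, 0.2072, 0.1318, 0.1215, 0.1561, 0.2062], E[r] = 0.4294, γ^t·E[r] = 0.147284, running G = 1.062370
t=4: π = [0.1786, 0.2055, 0.1322, 0.1230, 0.1547, 0.2059], E[r] = 0.4236, γ^t·E[r] = 0.101704, running G = 1.164075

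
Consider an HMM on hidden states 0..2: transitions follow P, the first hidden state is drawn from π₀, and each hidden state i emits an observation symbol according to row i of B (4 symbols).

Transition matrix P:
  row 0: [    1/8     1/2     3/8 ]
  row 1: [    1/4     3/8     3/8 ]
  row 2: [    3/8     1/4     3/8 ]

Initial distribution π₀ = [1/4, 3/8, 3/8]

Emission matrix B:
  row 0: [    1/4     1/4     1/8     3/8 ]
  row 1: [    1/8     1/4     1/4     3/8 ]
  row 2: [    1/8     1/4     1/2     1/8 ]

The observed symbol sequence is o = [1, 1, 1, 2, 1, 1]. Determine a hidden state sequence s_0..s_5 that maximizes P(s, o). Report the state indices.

path = [2, 0, 1, 2, 0, 1]

t=0: δ = [6.250e-02, 9.375e-02, 9.375e-02]  (obs o_0=1)
t=1: δ = [8.789e-03, 8.789e-03, 8.789e-03]  ψ = [2, 1, 1]  (obs o_1=1)
t=2: δ = [8.240e-04, 1.099e-03, 8.240e-04]  ψ = [2, 0, 0]  (obs o_2=1)
t=3: δ = [3.862e-05, 1.030e-04, 2.060e-04]  ψ = [2, 0, 1]  (obs o_3=2)
t=4: δ = [1.931e-05, 1.287e-05, 1.931e-05]  ψ = [2, 2, 2]  (obs o_4=1)
t=5: δ = [1.810e-06, 2.414e-06, 1.810e-06]  ψ = [2, 0, 0]  (obs o_5=1)
backtrack: best end state = 1; path = [2, 0, 1, 2, 0, 1]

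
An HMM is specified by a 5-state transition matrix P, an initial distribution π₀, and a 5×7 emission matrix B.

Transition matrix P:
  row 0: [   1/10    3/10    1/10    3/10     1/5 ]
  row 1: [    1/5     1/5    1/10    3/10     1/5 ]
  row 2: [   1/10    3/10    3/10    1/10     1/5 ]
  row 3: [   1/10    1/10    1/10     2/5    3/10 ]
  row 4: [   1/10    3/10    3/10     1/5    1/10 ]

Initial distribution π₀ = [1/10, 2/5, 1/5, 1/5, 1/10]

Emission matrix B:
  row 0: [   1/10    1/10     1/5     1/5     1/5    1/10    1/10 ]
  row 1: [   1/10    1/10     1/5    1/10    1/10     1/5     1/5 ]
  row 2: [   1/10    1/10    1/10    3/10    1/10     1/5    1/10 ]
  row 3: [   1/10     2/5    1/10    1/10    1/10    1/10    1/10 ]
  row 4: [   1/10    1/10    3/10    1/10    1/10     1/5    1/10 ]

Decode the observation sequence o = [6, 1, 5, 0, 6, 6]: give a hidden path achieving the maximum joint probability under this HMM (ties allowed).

t=0: δ = [1.000e-02, 8.000e-02, 2.000e-02, 2.000e-02, 1.000e-02]  (obs o_0=6)
t=1: δ = [1.600e-03, 1.600e-03, 8.000e-04, 9.600e-03, 1.600e-03]  ψ = [1, 1, 1, 1, 1]  (obs o_1=1)
t=2: δ = [9.600e-05, 1.920e-04, 1.920e-04, 3.840e-04, 5.760e-04]  ψ = [3, 3, 3, 3, 3]  (obs o_2=5)
t=3: δ = [5.760e-06, 1.728e-05, 1.728e-05, 1.536e-05, 1.152e-05]  ψ = [4, 4, 4, 3, 3]  (obs o_3=0)
t=4: δ = [3.456e-07, 1.037e-06, 5.184e-07, 6.144e-07, 4.608e-07]  ψ = [1, 2, 2, 3, 3]  (obs o_4=6)
t=5: δ = [2.074e-08, 4.147e-08, 1.555e-08, 3.110e-08, 2.074e-08]  ψ = [1, 1, 2, 1, 1]  (obs o_5=6)
backtrack: best end state = 1; path = [1, 3, 4, 2, 1, 1]

path = [1, 3, 4, 2, 1, 1]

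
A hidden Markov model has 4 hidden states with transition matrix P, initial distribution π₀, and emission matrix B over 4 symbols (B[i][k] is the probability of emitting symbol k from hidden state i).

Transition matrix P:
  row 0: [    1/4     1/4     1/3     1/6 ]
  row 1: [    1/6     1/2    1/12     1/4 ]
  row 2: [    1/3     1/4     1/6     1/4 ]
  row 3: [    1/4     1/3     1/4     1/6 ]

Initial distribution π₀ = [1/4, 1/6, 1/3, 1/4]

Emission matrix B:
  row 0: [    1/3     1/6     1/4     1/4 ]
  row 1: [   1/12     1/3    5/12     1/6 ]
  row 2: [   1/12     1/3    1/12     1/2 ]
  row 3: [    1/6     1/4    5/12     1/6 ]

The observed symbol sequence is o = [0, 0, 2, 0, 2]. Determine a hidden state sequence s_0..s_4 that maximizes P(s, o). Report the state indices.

t=0: δ = [8.333e-02, 1.389e-02, 2.778e-02, 4.167e-02]  (obs o_0=0)
t=1: δ = [6.944e-03, 1.736e-03, 2.315e-03, 2.315e-03]  ψ = [0, 0, 0, 0]  (obs o_1=0)
t=2: δ = [4.340e-04, 7.234e-04, 1.929e-04, 4.823e-04]  ψ = [0, 0, 0, 0]  (obs o_2=2)
t=3: δ = [4.019e-05, 3.014e-05, 1.206e-05, 3.014e-05]  ψ = [1, 1, 0, 1]  (obs o_3=0)
t=4: δ = [2.512e-06, 6.279e-06, 1.116e-06, 3.140e-06]  ψ = [0, 1, 0, 1]  (obs o_4=2)
backtrack: best end state = 1; path = [0, 0, 1, 1, 1]

path = [0, 0, 1, 1, 1]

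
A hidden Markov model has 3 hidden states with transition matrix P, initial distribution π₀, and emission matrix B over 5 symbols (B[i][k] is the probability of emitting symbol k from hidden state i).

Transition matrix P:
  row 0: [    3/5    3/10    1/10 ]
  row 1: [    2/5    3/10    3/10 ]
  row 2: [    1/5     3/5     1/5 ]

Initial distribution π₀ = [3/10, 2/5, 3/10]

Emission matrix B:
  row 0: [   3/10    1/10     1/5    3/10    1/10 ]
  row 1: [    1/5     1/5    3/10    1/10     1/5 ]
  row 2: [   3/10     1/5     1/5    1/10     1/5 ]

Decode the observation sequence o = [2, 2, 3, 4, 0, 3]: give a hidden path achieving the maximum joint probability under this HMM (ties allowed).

t=0: δ = [6.000e-02, 1.200e-01, 6.000e-02]  (obs o_0=2)
t=1: δ = [9.600e-03, 1.080e-02, 7.200e-03]  ψ = [1, 1, 1]  (obs o_1=2)
t=2: δ = [1.728e-03, 4.320e-04, 3.240e-04]  ψ = [0, 2, 1]  (obs o_2=3)
t=3: δ = [1.037e-04, 1.037e-04, 3.456e-05]  ψ = [0, 0, 0]  (obs o_3=4)
t=4: δ = [1.866e-05, 6.221e-06, 9.331e-06]  ψ = [0, 0, 1]  (obs o_4=0)
t=5: δ = [3.359e-06, 5.599e-07, 1.866e-07]  ψ = [0, 0, 0]  (obs o_5=3)
backtrack: best end state = 0; path = [1, 0, 0, 0, 0, 0]

path = [1, 0, 0, 0, 0, 0]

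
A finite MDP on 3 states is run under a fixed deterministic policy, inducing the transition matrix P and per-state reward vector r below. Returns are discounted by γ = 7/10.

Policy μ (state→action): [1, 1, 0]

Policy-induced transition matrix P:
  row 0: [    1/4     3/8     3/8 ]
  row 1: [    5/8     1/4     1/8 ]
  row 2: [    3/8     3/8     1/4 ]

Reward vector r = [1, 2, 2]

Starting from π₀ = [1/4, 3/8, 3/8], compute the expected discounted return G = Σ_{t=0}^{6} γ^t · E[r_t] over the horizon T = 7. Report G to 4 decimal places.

G = 5.0100

t=0: π = [0.2500, 0.3750, 0.3750], E[r] = 1.7500, γ^t·E[r] = 1.750000, running G = 1.750000
t=1: π = [0.4375, 0.3281, 0.2344], E[r] = 1.5625, γ^t·E[r] = 1.093750, running G = 2.843750
t=2: π = [0.4023, 0.3340, 0.2637], E[r] = 1.5977, γ^t·E[r] = 0.782852, running G = 3.626602
t=3: π = [0.4082, 0.3333, 0.2585], E[r] = 1.5918, γ^t·E[r] = 0.545986, running G = 4.172588
t=4: π = [0.4073, 0.3333, 0.2594], E[r] = 1.5927, γ^t·E[r] = 0.382410, running G = 4.554998
t=5: π = [0.4074, 0.3333, 0.2592], E[r] = 1.5926, γ^t·E[r] = 0.267664, running G = 4.822662
t=6: π = [0.4074, 0.3333, 0.2593], E[r] = 1.5926, γ^t·E[r] = 0.187367, running G = 5.010029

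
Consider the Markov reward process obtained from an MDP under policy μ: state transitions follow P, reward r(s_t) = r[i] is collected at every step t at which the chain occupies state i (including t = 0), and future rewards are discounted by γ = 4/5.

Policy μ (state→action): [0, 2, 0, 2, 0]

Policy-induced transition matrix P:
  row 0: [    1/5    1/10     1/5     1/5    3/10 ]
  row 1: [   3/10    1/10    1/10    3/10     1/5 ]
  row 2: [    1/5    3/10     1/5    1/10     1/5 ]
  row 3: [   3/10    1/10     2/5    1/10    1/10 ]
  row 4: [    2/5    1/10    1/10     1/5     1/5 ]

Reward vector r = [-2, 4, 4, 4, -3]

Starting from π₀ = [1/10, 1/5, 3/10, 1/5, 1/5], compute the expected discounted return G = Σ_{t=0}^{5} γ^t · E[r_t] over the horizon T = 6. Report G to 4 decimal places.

t=0: π = [0.1000, 0.2000, 0.3000, 0.2000, 0.2000], E[r] = 2.0000, γ^t·E[r] = 2.000000, running G = 2.000000
t=1: π = [0.2800, 0.1600, 0.2000, 0.1700, 0.1900], E[r] = 0.9900, γ^t·E[r] = 0.792000, running G = 2.792000
t=2: π = [0.2710, 0.1400, 0.1990, 0.1790, 0.2110], E[r] = 0.8970, γ^t·E[r] = 0.574080, running G = 3.366080
t=3: π = [0.2741, 0.1398, 0.2007, 0.1762, 0.2092], E[r] = 0.8910, γ^t·E[r] = 0.456192, running G = 3.822272
t=4: π = [0.2734, 0.1401, 0.2003, 0.1763, 0.2098], E[r] = 0.8908, γ^t·E[r] = 0.364884, running G = 4.187156
t=5: π = [0.2736, 0.1401, 0.2003, 0.1764, 0.2097], E[r] = 0.8904, γ^t·E[r] = 0.291763, running G = 4.478919

G = 4.4789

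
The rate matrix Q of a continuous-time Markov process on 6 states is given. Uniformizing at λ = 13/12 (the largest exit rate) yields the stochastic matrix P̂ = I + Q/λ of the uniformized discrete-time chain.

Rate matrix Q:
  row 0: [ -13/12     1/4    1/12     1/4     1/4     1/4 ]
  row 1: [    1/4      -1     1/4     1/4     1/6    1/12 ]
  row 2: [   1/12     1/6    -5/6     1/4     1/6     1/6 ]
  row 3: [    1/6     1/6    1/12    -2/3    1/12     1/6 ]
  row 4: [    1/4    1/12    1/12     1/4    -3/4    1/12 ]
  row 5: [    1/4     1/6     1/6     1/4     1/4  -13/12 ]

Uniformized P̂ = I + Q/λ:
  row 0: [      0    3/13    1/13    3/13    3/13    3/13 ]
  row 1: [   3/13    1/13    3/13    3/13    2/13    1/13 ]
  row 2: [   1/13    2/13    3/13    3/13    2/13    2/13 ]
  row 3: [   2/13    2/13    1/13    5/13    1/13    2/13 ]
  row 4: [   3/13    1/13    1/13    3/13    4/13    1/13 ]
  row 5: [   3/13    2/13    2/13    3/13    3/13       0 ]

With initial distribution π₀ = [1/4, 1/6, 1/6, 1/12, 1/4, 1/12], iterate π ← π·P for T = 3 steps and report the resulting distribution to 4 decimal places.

t=0: π = [0.2500, 0.1667, 0.1667, 0.0833, 0.2500, 0.0833]
t=1: π = [0.1410, 0.1410, 0.1346, 0.2436, 0.2115, 0.1282]
t=2: π = [0.1588, 0.1376, 0.1292, 0.2682, 0.1884, 0.1179]
t=3: π = [0.1536, 0.1410, 0.1270, 0.2720, 0.1835, 0.1229]

π = [0.1536, 0.1410, 0.1270, 0.2720, 0.1835, 0.1229]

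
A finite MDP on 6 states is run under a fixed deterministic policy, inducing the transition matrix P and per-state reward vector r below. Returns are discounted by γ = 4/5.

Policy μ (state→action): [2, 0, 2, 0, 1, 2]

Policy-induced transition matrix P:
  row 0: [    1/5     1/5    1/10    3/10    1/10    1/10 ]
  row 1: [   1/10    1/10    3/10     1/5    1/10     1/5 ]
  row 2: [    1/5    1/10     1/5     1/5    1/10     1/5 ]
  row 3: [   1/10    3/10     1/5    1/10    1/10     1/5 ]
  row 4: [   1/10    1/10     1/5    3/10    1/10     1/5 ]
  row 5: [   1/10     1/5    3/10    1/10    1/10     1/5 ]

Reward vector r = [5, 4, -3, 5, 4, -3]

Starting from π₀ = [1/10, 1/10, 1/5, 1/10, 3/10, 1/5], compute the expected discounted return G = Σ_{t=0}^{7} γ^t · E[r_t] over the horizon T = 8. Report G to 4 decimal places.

t=0: π = [0.1000, 0.1000, 0.2000, 0.1000, 0.3000, 0.2000], E[r] = 1.4000, γ^t·E[r] = 1.400000, running G = 1.400000
t=1: π = [0.1300, 0.1500, 0.2200, 0.2100, 0.1000, 0.1900], E[r] = 1.4700, γ^t·E[r] = 1.176000, running G = 2.576000
t=2: π = [0.1350, 0.1740, 0.2210, 0.1830, 0.1000, 0.1870], E[r] = 1.4620, γ^t·E[r] = 0.935680, running G = 3.511680
t=3: π = [0.1356, 0.1688, 0.2226, 0.1865, 0.1000, 0.1865], E[r] = 1.4584, γ^t·E[r] = 0.746701, running G = 4.258381
t=4: π = [0.1358, 0.1695, 0.2220, 0.1863, 0.1000, 0.1864], E[r] = 1.4632, γ^t·E[r] = 0.599331, running G = 4.857712
t=5: π = [0.1358, 0.1695, 0.2220, 0.1863, 0.1000, 0.1864], E[r] = 1.4631, γ^t·E[r] = 0.479420, running G = 5.337132
t=6: π = [0.1358, 0.1695, 0.2220, 0.1863, 0.1000, 0.1864], E[r] = 1.4630, γ^t·E[r] = 0.383529, running G = 5.720661
t=7: π = [0.1358, 0.1695, 0.2220, 0.1863, 0.1000, 0.1864], E[r] = 1.4630, γ^t·E[r] = 0.306822, running G = 6.027483

G = 6.0275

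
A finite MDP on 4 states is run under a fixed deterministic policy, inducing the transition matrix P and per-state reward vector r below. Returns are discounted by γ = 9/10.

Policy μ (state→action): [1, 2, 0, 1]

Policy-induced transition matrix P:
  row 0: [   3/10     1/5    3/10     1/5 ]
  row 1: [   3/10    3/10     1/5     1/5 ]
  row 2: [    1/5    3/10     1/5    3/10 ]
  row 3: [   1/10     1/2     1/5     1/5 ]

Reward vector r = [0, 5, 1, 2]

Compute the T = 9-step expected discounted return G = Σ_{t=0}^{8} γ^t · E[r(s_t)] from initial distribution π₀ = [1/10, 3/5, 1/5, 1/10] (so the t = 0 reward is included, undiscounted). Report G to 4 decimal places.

G = 14.9746

t=0: π = [0.1000, 0.6000, 0.2000, 0.1000], E[r] = 3.4000, γ^t·E[r] = 3.400000, running G = 3.400000
t=1: π = [0.2600, 0.3100, 0.2100, 0.2200], E[r] = 2.2000, γ^t·E[r] = 1.980000, running G = 5.380000
t=2: π = [0.2350, 0.3180, 0.2260, 0.2210], E[r] = 2.2580, γ^t·E[r] = 1.828980, running G = 7.208980
t=3: π = [0.2332, 0.3207, 0.2235, 0.2226], E[r] = 2.2722, γ^t·E[r] = 1.656434, running G = 8.865414
t=4: π = [0.2331, 0.3212, 0.2233, 0.2224], E[r] = 2.2740, γ^t·E[r] = 1.491985, running G = 10.357398
t=5: π = [0.2332, 0.3212, 0.2233, 0.2223], E[r] = 2.2738, γ^t·E[r] = 1.342634, running G = 11.700032
t=6: π = [0.2332, 0.3211, 0.2233, 0.2223], E[r] = 2.2737, γ^t·E[r] = 1.208346, running G = 12.908378
t=7: π = [0.2332, 0.3211, 0.2233, 0.2223], E[r] = 2.2737, γ^t·E[r] = 1.087511, running G = 13.995888
t=8: π = [0.2332, 0.3211, 0.2233, 0.2223], E[r] = 2.2737, γ^t·E[r] = 0.978760, running G = 14.974648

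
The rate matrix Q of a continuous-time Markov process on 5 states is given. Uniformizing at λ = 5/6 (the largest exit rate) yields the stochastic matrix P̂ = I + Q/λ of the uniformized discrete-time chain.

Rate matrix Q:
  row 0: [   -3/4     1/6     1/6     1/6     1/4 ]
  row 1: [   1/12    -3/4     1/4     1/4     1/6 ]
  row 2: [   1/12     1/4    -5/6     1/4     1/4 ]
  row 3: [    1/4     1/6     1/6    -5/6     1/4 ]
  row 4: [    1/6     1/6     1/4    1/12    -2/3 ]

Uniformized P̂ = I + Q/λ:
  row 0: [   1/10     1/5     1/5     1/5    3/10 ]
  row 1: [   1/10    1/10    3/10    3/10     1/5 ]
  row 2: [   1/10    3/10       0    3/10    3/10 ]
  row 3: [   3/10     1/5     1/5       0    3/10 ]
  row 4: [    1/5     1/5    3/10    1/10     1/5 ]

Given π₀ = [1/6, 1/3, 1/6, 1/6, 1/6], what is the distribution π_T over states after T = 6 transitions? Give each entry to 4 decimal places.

t=0: π = [0.1667, 0.3333, 0.1667, 0.1667, 0.1667]
t=1: π = [0.1500, 0.1833, 0.2167, 0.2000, 0.2500]
t=2: π = [0.1650, 0.2033, 0.2000, 0.1750, 0.2567]
t=3: π = [0.1607, 0.1997, 0.2060, 0.1797, 0.2540]
t=4: π = [0.1613, 0.2006, 0.2042, 0.1792, 0.2546]
t=5: π = [0.1613, 0.2004, 0.2047, 0.1792, 0.2545]
t=6: π = [0.1613, 0.2004, 0.2045, 0.1792, 0.2545]

π = [0.1613, 0.2004, 0.2045, 0.1792, 0.2545]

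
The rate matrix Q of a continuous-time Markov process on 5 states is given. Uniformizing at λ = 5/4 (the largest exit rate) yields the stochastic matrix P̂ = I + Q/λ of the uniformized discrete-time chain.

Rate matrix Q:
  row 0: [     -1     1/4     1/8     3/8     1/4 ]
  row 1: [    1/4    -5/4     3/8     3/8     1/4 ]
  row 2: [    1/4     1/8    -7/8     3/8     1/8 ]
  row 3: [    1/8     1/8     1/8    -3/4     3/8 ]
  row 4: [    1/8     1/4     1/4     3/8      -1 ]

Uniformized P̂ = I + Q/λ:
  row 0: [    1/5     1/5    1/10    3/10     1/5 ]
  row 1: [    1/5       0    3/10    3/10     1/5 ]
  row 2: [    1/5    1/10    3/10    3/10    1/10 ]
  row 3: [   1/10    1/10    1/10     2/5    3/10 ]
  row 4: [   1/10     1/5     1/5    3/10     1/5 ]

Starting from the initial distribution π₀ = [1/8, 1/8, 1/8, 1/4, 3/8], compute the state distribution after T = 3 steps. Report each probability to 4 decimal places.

π = [0.1454, 0.1239, 0.1829, 0.3333, 0.2146]

t=0: π = [0.1250, 0.1250, 0.1250, 0.2500, 0.3750]
t=1: π = [0.1375, 0.1375, 0.1875, 0.3250, 0.2125]
t=2: π = [0.1463, 0.1213, 0.1863, 0.3325, 0.2138]
t=3: π = [0.1454, 0.1239, 0.1829, 0.3333, 0.2146]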